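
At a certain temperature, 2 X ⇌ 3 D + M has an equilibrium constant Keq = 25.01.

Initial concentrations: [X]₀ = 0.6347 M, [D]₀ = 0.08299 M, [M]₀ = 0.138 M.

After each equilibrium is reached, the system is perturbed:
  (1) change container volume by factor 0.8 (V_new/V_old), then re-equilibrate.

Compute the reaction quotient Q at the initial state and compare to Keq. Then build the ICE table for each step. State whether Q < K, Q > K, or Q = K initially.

Q₀ = 1.9580e-04 vs Keq = 25.01 ⇒ Q<K, forward
Step 1:
                   X          D          M
  I           0.6347    0.08299      0.138
  C          -0.5302     0.7953     0.2651
  E           0.1045     0.8783     0.4031
  solve Keq expr → x = 0.2651; check Q = 25.01
Then change container volume by factor 0.8 (V_new/V_old).
Step 2:
                   X          D          M
  I           0.1306      1.098     0.5039
  C          0.02317   -0.03475   -0.01158
  E           0.1538      1.063     0.4923
  solve Keq expr → x = -0.01158; check Q = 25.01

Q₀ = 1.9580e-04; Q < K (proceeds forward)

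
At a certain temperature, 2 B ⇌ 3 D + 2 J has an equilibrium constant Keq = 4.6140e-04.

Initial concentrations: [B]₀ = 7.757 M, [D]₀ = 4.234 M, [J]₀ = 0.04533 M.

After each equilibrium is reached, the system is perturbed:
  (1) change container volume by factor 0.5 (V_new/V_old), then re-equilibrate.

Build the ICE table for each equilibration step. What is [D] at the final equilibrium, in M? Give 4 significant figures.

Q₀ = 0.002592 vs Keq = 4.6140e-04 ⇒ Q>K, reverse
Step 1:
                   B          D          J
  Initial      7.757      4.234    0.04533
  Change     0.02587   -0.03881   -0.02587
  Equil        7.783      4.195    0.01946
  solve Keq expr → x = -0.01294; check Q = 4.6140e-04
Then change container volume by factor 0.5 (V_new/V_old).
Step 2:
                   B          D          J
  Initial      15.57       8.39    0.03891
  Change     0.02504   -0.03756   -0.02504
  Equil        15.59      8.353    0.01387
  solve Keq expr → x = -0.01252; check Q = 4.6140e-04

[D]_eq = 8.353 M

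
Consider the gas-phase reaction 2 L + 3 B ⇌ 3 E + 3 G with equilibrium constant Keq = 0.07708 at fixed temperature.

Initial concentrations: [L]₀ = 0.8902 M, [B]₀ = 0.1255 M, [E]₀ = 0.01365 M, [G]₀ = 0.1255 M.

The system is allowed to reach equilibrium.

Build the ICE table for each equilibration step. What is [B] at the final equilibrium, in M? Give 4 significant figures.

Q₀ = 3.2094e-06 vs Keq = 0.07708 ⇒ Q<K, forward
Step 1:
                    L           B           E           G
  init         0.8902      0.1255     0.01365      0.1255
  Δ          -0.05134      -0.077       0.077       0.077
  eq           0.8389      0.0485     0.09065      0.2025
  solve Keq expr → x = 0.02567; check Q = 0.07708

[B]_eq = 0.0485 M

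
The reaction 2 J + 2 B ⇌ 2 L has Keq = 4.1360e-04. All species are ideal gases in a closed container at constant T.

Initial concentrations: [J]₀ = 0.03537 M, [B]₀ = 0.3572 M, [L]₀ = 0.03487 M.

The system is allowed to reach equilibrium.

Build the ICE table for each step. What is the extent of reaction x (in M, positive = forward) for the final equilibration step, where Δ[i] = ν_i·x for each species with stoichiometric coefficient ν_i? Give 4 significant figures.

Q₀ = 7.617 vs Keq = 4.1360e-04 ⇒ Q>K, reverse
Step 1:
                  J         B         L
  I         0.03537    0.3572   0.03487
  C         0.03432   0.03432  -0.03432
  E         0.06969    0.3915 5.5485e-04
  solve Keq expr → x = -0.01716; check Q = 4.1360e-04

x = -0.01716 M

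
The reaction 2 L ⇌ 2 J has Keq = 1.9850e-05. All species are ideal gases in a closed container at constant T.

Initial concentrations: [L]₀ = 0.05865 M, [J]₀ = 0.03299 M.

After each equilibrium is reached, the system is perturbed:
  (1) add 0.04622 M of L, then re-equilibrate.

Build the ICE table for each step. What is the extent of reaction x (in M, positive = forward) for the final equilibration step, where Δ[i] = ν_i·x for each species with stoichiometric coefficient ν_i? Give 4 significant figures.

x = 1.0251e-04 M

Q₀ = 0.3164 vs Keq = 1.9850e-05 ⇒ Q>K, reverse
Step 1:
                   L          J
  init       0.05865    0.03299
  Δ          0.03258   -0.03258
  eq         0.09123 4.0648e-04
  solve Keq expr → x = -0.01629; check Q = 1.9850e-05
Then add 0.04622 M of L.
Step 2:
                   L          J
  init        0.1375 4.0648e-04
  Δ       -2.0501e-04 2.0501e-04
  eq          0.1372 6.1149e-04
  solve Keq expr → x = 1.0251e-04; check Q = 1.9850e-05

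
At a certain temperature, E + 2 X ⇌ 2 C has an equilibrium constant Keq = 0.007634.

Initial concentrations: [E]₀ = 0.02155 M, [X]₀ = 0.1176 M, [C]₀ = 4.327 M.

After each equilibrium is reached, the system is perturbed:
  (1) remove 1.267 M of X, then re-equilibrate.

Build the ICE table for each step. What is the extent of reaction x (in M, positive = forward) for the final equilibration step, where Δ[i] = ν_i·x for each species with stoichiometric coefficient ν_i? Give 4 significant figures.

Q₀ = 6.2822e+04 vs Keq = 0.007634 ⇒ Q>K, reverse
Step 1:
                  E         X         C
  I         0.02155    0.1176     4.327
  C           1.922     3.844    -3.844
  E           1.944     3.962    0.4826
  solve Keq expr → x = -1.922; check Q = 0.007634
Then remove 1.267 M of X.
Step 2:
                  E         X         C
  I           1.944     2.695    0.4826
  C          0.0662    0.1324   -0.1324
  E            2.01     2.827    0.3502
  solve Keq expr → x = -0.0662; check Q = 0.007634

x = -0.0662 M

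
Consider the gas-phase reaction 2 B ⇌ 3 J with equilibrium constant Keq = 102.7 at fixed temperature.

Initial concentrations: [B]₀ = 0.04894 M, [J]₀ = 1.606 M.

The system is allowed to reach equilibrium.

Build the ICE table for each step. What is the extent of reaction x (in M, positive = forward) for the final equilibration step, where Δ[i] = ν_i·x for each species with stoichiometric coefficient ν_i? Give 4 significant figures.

Q₀ = 1729 vs Keq = 102.7 ⇒ Q>K, reverse
Step 1:
                    B           J
  I           0.04894       1.606
  C            0.1193     -0.1789
  E            0.1682       1.427
  solve Keq expr → x = -0.05964; check Q = 102.7

x = -0.05964 M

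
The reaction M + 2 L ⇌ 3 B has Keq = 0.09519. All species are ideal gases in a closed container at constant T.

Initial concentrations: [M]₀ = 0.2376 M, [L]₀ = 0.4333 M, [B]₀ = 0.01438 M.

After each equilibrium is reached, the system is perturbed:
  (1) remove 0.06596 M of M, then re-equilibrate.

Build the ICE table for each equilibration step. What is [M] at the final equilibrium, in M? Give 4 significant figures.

Q₀ = 6.6658e-05 vs Keq = 0.09519 ⇒ Q<K, forward
Step 1:
                    M           L           B
  I            0.2376      0.4333     0.01438
  C          -0.03961    -0.07921      0.1188
  E             0.198      0.3541      0.1332
  solve Keq expr → x = 0.03961; check Q = 0.09519
Then remove 0.06596 M of M.
Step 2:
                    M           L           B
  I             0.132      0.3541      0.1332
  C          0.004509    0.009018    -0.01353
  E            0.1365      0.3631      0.1197
  solve Keq expr → x = -0.004509; check Q = 0.09519

[M]_eq = 0.1365 M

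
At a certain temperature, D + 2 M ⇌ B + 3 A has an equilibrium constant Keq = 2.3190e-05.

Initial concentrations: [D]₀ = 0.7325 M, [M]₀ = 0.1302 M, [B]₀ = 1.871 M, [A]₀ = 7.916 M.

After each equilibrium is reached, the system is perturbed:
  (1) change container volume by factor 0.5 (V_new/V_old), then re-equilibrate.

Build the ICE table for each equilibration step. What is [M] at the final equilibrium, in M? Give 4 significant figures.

[M]_eq = 7.744 M

Q₀ = 7.4741e+04 vs Keq = 2.3190e-05 ⇒ Q>K, reverse
Step 1:
                   D          M          B          A
  Initial     0.7325     0.1302      1.871      7.916
  Change       1.871      3.742     -1.871     -5.613
  Equil        2.603      3.872 7.4083e-05      2.303
  solve Keq expr → x = -1.871; check Q = 2.3190e-05
Then change container volume by factor 0.5 (V_new/V_old).
Step 2:
                   D          M          B          A
  Initial      5.207      7.744 1.4817e-04      4.606
  Change  7.4069e-05 1.4814e-04 -7.4069e-05 -2.2221e-04
  Equil        5.207      7.744 7.4098e-05      4.606
  solve Keq expr → x = -7.4069e-05; check Q = 2.3190e-05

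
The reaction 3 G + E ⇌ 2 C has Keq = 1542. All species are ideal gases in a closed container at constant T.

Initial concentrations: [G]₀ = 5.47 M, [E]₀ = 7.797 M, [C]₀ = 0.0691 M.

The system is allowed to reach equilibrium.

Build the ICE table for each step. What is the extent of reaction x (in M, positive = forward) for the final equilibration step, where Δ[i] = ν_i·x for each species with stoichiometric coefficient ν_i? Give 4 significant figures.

x = 1.786 M

Q₀ = 3.7417e-06 vs Keq = 1542 ⇒ Q<K, forward
Step 1:
                    G           E           C
  init           5.47       7.797      0.0691
  Δ            -5.357      -1.786       3.572
  eq           0.1127       6.011       3.641
  solve Keq expr → x = 1.786; check Q = 1542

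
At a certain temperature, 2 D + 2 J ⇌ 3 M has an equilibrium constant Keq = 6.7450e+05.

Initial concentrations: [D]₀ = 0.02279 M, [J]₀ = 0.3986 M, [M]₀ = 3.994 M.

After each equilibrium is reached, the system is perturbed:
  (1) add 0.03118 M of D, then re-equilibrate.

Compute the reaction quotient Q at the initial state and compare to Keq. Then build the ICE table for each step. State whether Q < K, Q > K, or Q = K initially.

Q₀ = 7.7208e+05 vs Keq = 6.7450e+05 ⇒ Q>K, reverse
Step 1:
                  D         J         M
  I         0.02279    0.3986     3.994
  C        0.001482  0.001482 -0.002223
  E         0.02427    0.4001     3.992
  solve Keq expr → x = -7.4110e-04; check Q = 6.7450e+05
Then add 0.03118 M of D.
Step 2:
                  D         J         M
  I         0.05545    0.4001     3.992
  C        -0.02887  -0.02887    0.0433
  E         0.02659    0.3712     4.035
  solve Keq expr → x = 0.01443; check Q = 6.7450e+05

Q₀ = 7.7208e+05; Q > K (proceeds reverse)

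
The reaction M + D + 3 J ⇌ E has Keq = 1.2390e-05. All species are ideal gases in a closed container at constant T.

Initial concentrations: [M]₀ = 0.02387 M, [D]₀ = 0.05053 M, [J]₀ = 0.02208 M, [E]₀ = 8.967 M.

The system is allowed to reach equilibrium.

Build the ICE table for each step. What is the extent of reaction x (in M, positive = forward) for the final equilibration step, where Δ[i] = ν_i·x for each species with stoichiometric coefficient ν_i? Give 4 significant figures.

Q₀ = 6.9063e+08 vs Keq = 1.2390e-05 ⇒ Q>K, reverse
Step 1:
                   M          D          J          E
  I          0.02387    0.05053    0.02208      8.967
  C            6.099      6.099       18.3     -6.099
  E            6.123       6.15      18.32      2.868
  solve Keq expr → x = -6.099; check Q = 1.2390e-05

x = -6.099 M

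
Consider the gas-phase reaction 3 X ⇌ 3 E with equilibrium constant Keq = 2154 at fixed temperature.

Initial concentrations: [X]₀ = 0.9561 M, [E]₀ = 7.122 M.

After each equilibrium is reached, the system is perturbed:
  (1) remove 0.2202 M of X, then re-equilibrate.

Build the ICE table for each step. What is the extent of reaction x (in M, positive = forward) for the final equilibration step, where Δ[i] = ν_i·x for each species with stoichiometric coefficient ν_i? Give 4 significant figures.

x = -0.06812 M

Q₀ = 413.3 vs Keq = 2154 ⇒ Q<K, forward
Step 1:
                   X          E
  init        0.9561      7.122
  Δ          -0.3756     0.3756
  eq          0.5805      7.498
  solve Keq expr → x = 0.1252; check Q = 2154
Then remove 0.2202 M of X.
Step 2:
                   X          E
  init        0.3603      7.498
  Δ           0.2044    -0.2044
  eq          0.5647      7.293
  solve Keq expr → x = -0.06812; check Q = 2154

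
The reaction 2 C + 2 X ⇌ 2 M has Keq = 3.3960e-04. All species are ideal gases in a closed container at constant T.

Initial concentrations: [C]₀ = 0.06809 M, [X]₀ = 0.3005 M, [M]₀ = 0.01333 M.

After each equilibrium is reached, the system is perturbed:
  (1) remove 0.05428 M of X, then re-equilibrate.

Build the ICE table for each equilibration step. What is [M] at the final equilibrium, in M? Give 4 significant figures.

[M]_eq = 3.8701e-04 M

Q₀ = 0.4244 vs Keq = 3.3960e-04 ⇒ Q>K, reverse
Step 1:
                  C         X         M
  I         0.06809    0.3005   0.01333
  C         0.01286   0.01286  -0.01286
  E         0.08095    0.3134 4.6748e-04
  solve Keq expr → x = -0.006431; check Q = 3.3960e-04
Then remove 0.05428 M of X.
Step 2:
                  C         X         M
  I         0.08095    0.2591 4.6748e-04
  C       8.0471e-05 8.0471e-05 -8.0471e-05
  E         0.08103    0.2592 3.8701e-04
  solve Keq expr → x = -4.0236e-05; check Q = 3.3960e-04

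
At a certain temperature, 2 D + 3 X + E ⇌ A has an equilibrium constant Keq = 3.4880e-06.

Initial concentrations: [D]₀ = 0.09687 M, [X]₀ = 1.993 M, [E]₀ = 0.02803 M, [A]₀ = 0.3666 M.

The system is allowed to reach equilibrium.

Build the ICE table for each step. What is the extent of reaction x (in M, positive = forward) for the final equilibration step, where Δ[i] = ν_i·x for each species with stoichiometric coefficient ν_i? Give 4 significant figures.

Q₀ = 176.1 vs Keq = 3.4880e-06 ⇒ Q>K, reverse
Step 1:
                    D           X           E           A
  Initial     0.09687       1.993     0.02803      0.3666
  Change       0.7331         1.1      0.3666     -0.3666
  Equil          0.83       3.093      0.3946  2.8050e-05
  solve Keq expr → x = -0.3666; check Q = 3.4880e-06

x = -0.3666 M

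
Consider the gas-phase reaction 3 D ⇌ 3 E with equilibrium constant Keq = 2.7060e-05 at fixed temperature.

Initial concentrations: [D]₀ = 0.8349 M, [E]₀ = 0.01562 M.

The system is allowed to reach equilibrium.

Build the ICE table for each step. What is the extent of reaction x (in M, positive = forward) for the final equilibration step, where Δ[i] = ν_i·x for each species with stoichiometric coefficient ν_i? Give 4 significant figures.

x = 0.003057 M

Q₀ = 6.5485e-06 vs Keq = 2.7060e-05 ⇒ Q<K, forward
Step 1:
                  D         E
  init       0.8349   0.01562
  Δ        -0.00917   0.00917
  eq         0.8257   0.02479
  solve Keq expr → x = 0.003057; check Q = 2.7060e-05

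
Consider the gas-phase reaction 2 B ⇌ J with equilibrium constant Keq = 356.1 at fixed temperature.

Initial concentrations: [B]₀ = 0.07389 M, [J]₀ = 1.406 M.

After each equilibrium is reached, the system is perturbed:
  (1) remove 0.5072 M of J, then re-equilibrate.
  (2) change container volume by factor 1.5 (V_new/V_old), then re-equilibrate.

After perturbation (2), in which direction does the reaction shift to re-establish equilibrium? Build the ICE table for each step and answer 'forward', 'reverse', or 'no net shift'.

Q₀ = 257.5 vs Keq = 356.1 ⇒ Q<K, forward
Step 1:
                  B         J
  Initial   0.07389     1.406
  Change   -0.01093  0.005466
  Equil     0.06296     1.411
  solve Keq expr → x = 0.005466; check Q = 356.1
Then remove 0.5072 M of J.
Step 2:
                  B         J
  Initial   0.06296    0.9043
  Change   -0.01239  0.006197
  Equil     0.05056    0.9105
  solve Keq expr → x = 0.006197; check Q = 356.1
Then change container volume by factor 1.5 (V_new/V_old).
Step 3:
                  B         J
  Initial   0.03371     0.607
  Change   0.007449 -0.003725
  Equil     0.04116    0.6033
  solve Keq expr → x = -0.003725; check Q = 356.1

Direction: reverse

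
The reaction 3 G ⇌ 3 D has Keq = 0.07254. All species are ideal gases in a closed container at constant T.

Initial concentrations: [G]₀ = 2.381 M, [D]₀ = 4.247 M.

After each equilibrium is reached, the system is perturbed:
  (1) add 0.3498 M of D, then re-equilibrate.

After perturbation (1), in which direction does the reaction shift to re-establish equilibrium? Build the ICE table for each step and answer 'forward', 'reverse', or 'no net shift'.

Q₀ = 5.675 vs Keq = 0.07254 ⇒ Q>K, reverse
Step 1:
                   G          D
  init         2.381      4.247
  Δ            2.296     -2.296
  eq           4.677      1.951
  solve Keq expr → x = -0.7654; check Q = 0.07254
Then add 0.3498 M of D.
Step 2:
                   G          D
  init         4.677        2.3
  Δ           0.2469    -0.2469
  eq           4.924      2.054
  solve Keq expr → x = -0.08228; check Q = 0.07254

Direction: reverse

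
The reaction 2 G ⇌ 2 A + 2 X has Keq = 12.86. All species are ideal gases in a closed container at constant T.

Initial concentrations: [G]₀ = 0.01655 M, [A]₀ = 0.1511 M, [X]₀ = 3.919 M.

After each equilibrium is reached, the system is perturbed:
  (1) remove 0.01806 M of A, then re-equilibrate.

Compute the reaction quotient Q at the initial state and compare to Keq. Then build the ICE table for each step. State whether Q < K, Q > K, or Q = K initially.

Q₀ = 1280; Q > K (proceeds reverse)

Q₀ = 1280 vs Keq = 12.86 ⇒ Q>K, reverse
Step 1:
                    G           A           X
  Initial     0.01655      0.1511       3.919
  Change      0.07024    -0.07024    -0.07024
  Equil       0.08679     0.08086       3.849
  solve Keq expr → x = -0.03512; check Q = 12.86
Then remove 0.01806 M of A.
Step 2:
                    G           A           X
  Initial     0.08679      0.0628       3.849
  Change    -0.009259    0.009259    0.009259
  Equil       0.07753     0.07206       3.858
  solve Keq expr → x = 0.00463; check Q = 12.86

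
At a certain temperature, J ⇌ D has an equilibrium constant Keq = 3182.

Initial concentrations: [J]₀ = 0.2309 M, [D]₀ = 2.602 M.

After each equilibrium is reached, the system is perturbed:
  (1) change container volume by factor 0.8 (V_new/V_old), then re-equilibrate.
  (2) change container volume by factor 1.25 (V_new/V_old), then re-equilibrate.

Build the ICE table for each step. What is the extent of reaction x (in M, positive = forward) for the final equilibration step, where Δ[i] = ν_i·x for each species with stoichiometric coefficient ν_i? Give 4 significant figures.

Q₀ = 11.27 vs Keq = 3182 ⇒ Q<K, forward
Step 1:
                   J          D
  Initial     0.2309      2.602
  Change       -0.23       0.23
  Equil   8.9001e-04      2.832
  solve Keq expr → x = 0.23; check Q = 3182
Then change container volume by factor 0.8 (V_new/V_old).
Step 2:
                   J          D
  Initial   0.001113       3.54
  Change           0          0
  Equil     0.001113       3.54
  solve Keq expr → x = 0; check Q = 3182
Then change container volume by factor 1.25 (V_new/V_old).
Step 3:
                   J          D
  Initial 8.9001e-04      2.832
  Change           0          0
  Equil   8.9001e-04      2.832
  solve Keq expr → x = 0; check Q = 3182

x = 0 M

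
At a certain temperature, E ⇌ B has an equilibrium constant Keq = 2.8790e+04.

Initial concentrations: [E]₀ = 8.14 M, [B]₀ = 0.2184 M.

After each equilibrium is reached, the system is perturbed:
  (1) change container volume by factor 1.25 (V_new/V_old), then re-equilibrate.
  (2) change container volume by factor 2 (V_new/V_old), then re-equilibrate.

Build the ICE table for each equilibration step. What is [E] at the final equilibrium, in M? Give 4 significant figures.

Q₀ = 0.02683 vs Keq = 2.8790e+04 ⇒ Q<K, forward
Step 1:
                   E          B
  init          8.14     0.2184
  Δ            -8.14       8.14
  eq      2.9031e-04      8.358
  solve Keq expr → x = 8.14; check Q = 2.8790e+04
Then change container volume by factor 1.25 (V_new/V_old).
Step 2:
                   E          B
  init    2.3225e-04      6.686
  Δ                0          0
  eq      2.3225e-04      6.686
  solve Keq expr → x = 0; check Q = 2.8790e+04
Then change container volume by factor 2 (V_new/V_old).
Step 3:
                   E          B
  init    1.1613e-04      3.343
  Δ                0          0
  eq      1.1613e-04      3.343
  solve Keq expr → x = 0; check Q = 2.8790e+04

[E]_eq = 1.1613e-04 M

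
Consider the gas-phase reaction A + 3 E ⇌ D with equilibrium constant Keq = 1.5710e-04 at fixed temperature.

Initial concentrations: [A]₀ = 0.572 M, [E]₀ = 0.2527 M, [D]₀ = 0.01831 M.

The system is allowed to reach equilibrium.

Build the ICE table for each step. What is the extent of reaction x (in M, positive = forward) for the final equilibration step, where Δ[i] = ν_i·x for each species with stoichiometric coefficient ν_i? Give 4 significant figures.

Q₀ = 1.984 vs Keq = 1.5710e-04 ⇒ Q>K, reverse
Step 1:
                    A           E           D
  init          0.572      0.2527     0.01831
  Δ           0.01831     0.05492    -0.01831
  eq           0.5903      0.3076  2.6996e-06
  solve Keq expr → x = -0.01831; check Q = 1.5710e-04

x = -0.01831 M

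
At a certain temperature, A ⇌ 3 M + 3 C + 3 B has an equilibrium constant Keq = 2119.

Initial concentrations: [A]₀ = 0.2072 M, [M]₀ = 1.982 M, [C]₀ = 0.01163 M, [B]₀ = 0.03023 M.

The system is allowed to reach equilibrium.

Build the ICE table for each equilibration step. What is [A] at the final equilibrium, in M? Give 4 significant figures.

[A]_eq = 5.7518e-04 M

Q₀ = 1.6330e-09 vs Keq = 2119 ⇒ Q<K, forward
Step 1:
                    A           M           C           B
  Initial      0.2072       1.982     0.01163     0.03023
  Change      -0.2066      0.6199      0.6199      0.6199
  Equil    5.7518e-04       2.602      0.6315      0.6501
  solve Keq expr → x = 0.2066; check Q = 2119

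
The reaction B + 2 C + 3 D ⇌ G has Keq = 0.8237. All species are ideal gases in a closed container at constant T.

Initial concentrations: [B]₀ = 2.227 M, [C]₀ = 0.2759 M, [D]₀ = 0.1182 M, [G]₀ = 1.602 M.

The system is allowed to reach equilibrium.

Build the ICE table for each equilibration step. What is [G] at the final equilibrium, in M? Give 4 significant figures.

Q₀ = 5723 vs Keq = 0.8237 ⇒ Q>K, reverse
Step 1:
                   B          C          D          G
  init         2.227     0.2759     0.1182      1.602
  Δ           0.2827     0.5653      0.848    -0.2827
  eq            2.51     0.8412     0.9662      1.319
  solve Keq expr → x = -0.2827; check Q = 0.8237

[G]_eq = 1.319 M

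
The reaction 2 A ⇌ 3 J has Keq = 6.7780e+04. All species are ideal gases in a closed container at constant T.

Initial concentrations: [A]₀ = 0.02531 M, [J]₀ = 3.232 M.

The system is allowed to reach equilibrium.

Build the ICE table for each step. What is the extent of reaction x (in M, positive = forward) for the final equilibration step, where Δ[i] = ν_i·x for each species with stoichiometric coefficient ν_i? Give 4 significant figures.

x = 0.001473 M

Q₀ = 5.2702e+04 vs Keq = 6.7780e+04 ⇒ Q<K, forward
Step 1:
                    A           J
  I           0.02531       3.232
  C         -0.002946    0.004419
  E           0.02236       3.236
  solve Keq expr → x = 0.001473; check Q = 6.7780e+04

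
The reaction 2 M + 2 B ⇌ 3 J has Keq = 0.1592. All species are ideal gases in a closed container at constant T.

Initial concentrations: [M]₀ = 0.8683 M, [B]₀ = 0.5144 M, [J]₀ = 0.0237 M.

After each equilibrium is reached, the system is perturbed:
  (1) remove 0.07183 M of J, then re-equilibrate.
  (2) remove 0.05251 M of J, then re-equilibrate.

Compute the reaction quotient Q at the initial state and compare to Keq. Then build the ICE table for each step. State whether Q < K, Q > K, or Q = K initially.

Q₀ = 6.6727e-05; Q < K (proceeds forward)

Q₀ = 6.6727e-05 vs Keq = 0.1592 ⇒ Q<K, forward
Step 1:
                    M           B           J
  init         0.8683      0.5144      0.0237
  Δ           -0.1373     -0.1373      0.2059
  eq            0.731      0.3771      0.2296
  solve Keq expr → x = 0.06863; check Q = 0.1592
Then remove 0.07183 M of J.
Step 2:
                    M           B           J
  init          0.731      0.3771      0.1578
  Δ          -0.03404    -0.03404     0.05106
  eq            0.697      0.3431      0.2088
  solve Keq expr → x = 0.01702; check Q = 0.1592
Then remove 0.05251 M of J.
Step 3:
                    M           B           J
  init          0.697      0.3431      0.1563
  Δ          -0.02498    -0.02498     0.03747
  eq            0.672      0.3181      0.1938
  solve Keq expr → x = 0.01249; check Q = 0.1592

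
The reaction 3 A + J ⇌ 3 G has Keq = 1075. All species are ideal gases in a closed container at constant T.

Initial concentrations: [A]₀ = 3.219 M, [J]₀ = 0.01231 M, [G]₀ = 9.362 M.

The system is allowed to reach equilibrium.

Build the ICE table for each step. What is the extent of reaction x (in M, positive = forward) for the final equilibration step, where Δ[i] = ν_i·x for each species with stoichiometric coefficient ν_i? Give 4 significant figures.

Q₀ = 1998 vs Keq = 1075 ⇒ Q>K, reverse
Step 1:
                   A          J          G
  Initial      3.219    0.01231      9.362
  Change     0.02926   0.009753   -0.02926
  Equil        3.248    0.02206      9.333
  solve Keq expr → x = -0.009753; check Q = 1075

x = -0.009753 M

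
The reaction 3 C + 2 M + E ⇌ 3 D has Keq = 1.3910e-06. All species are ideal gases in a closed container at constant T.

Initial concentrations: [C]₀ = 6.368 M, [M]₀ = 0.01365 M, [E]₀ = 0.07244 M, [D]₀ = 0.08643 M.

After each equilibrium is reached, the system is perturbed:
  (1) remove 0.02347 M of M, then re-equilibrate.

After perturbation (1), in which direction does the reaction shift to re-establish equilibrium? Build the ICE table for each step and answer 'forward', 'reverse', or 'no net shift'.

Direction: reverse

Q₀ = 0.1852 vs Keq = 1.3910e-06 ⇒ Q>K, reverse
Step 1:
                  C         M         E         D
  init        6.368   0.01365   0.07244   0.08643
  Δ          0.0809   0.05393   0.02697   -0.0809
  eq          6.449   0.06758   0.09941  0.005533
  solve Keq expr → x = -0.02697; check Q = 1.3910e-06
Then remove 0.02347 M of M.
Step 2:
                  C         M         E         D
  init        6.449   0.04411   0.09941  0.005533
  Δ        0.001308 8.7194e-04 4.3597e-04 -0.001308
  eq           6.45   0.04498   0.09984  0.004225
  solve Keq expr → x = -4.3597e-04; check Q = 1.3910e-06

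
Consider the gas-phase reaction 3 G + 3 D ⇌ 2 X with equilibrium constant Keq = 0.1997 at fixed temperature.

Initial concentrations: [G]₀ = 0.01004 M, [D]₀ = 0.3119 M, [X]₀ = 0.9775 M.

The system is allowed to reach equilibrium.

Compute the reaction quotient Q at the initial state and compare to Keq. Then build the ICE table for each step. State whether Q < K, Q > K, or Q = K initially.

Q₀ = 3.1116e+07; Q > K (proceeds reverse)

Q₀ = 3.1116e+07 vs Keq = 0.1997 ⇒ Q>K, reverse
Step 1:
                   G          D          X
  I          0.01004     0.3119     0.9775
  C           0.8322     0.8322    -0.5548
  E           0.8422      1.144     0.4227
  solve Keq expr → x = -0.2774; check Q = 0.1997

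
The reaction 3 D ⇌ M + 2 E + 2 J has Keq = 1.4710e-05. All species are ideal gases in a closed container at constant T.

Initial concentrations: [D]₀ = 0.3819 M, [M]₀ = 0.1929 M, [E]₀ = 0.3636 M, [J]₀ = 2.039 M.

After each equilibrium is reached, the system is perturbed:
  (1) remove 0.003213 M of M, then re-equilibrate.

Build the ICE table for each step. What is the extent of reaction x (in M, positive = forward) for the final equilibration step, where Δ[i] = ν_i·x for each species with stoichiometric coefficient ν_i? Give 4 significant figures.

x = 5.6057e-04 M

Q₀ = 1.904 vs Keq = 1.4710e-05 ⇒ Q>K, reverse
Step 1:
                   D          M          E          J
  I           0.3819     0.1929     0.3636      2.039
  C           0.5237    -0.1746    -0.3492    -0.3492
  E           0.9056    0.01832    0.01445       1.69
  solve Keq expr → x = -0.1746; check Q = 1.4710e-05
Then remove 0.003213 M of M.
Step 2:
                   D          M          E          J
  I           0.9056    0.01511    0.01445       1.69
  C        -0.001682 5.6057e-04   0.001121   0.001121
  E           0.9039    0.01567    0.01557      1.691
  solve Keq expr → x = 5.6057e-04; check Q = 1.4710e-05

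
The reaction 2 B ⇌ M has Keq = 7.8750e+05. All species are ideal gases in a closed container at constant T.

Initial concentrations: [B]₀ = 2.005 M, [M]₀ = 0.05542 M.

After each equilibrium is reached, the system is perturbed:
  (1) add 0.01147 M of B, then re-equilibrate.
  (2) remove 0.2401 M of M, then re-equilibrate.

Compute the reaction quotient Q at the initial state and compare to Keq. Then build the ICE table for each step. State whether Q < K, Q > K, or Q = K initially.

Q₀ = 0.01379 vs Keq = 7.8750e+05 ⇒ Q<K, forward
Step 1:
                    B           M
  Initial       2.005     0.05542
  Change       -2.004       1.002
  Equil      0.001159       1.057
  solve Keq expr → x = 1.002; check Q = 7.8750e+05
Then add 0.01147 M of B.
Step 2:
                    B           M
  Initial     0.01263       1.057
  Change     -0.01147    0.005733
  Equil      0.001162       1.063
  solve Keq expr → x = 0.005733; check Q = 7.8750e+05
Then remove 0.2401 M of M.
Step 3:
                    B           M
  Initial    0.001162       0.823
  Change  -1.3955e-04  6.9774e-05
  Equil      0.001022       0.823
  solve Keq expr → x = 6.9774e-05; check Q = 7.8750e+05

Q₀ = 0.01379; Q < K (proceeds forward)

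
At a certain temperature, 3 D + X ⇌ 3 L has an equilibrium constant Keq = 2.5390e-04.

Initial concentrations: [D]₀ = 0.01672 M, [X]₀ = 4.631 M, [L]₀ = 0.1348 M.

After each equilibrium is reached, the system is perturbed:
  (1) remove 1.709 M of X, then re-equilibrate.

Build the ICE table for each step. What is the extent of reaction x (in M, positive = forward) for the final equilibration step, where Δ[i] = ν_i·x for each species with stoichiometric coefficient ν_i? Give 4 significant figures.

Q₀ = 113.2 vs Keq = 2.5390e-04 ⇒ Q>K, reverse
Step 1:
                  D         X         L
  init      0.01672     4.631    0.1348
  Δ          0.1203    0.0401   -0.1203
  eq          0.137     4.671    0.0145
  solve Keq expr → x = -0.0401; check Q = 2.5390e-04
Then remove 1.709 M of X.
Step 2:
                  D         X         L
  init        0.137     2.962    0.0145
  Δ        0.001872 6.2398e-04 -0.001872
  eq         0.1389     2.963   0.01263
  solve Keq expr → x = -6.2398e-04; check Q = 2.5390e-04

x = -6.2398e-04 M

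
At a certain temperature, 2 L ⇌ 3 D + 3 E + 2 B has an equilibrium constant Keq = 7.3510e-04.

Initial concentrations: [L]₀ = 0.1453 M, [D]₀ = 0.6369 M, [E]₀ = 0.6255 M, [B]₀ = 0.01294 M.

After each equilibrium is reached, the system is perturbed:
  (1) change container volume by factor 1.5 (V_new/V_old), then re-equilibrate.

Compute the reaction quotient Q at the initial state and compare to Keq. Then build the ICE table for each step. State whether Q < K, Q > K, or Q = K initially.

Q₀ = 5.0146e-04; Q < K (proceeds forward)

Q₀ = 5.0146e-04 vs Keq = 7.3510e-04 ⇒ Q<K, forward
Step 1:
                   L          D          E          B
  I           0.1453     0.6369     0.6255    0.01294
  C        -0.002242   0.003362   0.003362   0.002242
  E           0.1431     0.6403     0.6289    0.01518
  solve Keq expr → x = 0.001121; check Q = 7.3510e-04
Then change container volume by factor 1.5 (V_new/V_old).
Step 2:
                   L          D          E          B
  I          0.09537     0.4268     0.4192    0.01012
  C         -0.01469    0.02204    0.02204    0.01469
  E          0.08068     0.4489     0.4413    0.02481
  solve Keq expr → x = 0.007346; check Q = 7.3510e-04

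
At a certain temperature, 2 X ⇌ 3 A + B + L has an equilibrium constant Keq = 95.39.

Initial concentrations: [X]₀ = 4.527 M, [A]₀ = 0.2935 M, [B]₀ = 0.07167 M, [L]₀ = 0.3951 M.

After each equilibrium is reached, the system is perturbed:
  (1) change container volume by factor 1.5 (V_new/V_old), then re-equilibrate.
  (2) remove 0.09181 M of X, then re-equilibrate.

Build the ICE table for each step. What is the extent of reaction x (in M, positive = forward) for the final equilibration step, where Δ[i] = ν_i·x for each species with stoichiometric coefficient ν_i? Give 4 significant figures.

x = -0.02474 M

Q₀ = 3.4934e-05 vs Keq = 95.39 ⇒ Q<K, forward
Step 1:
                  X         A         B         L
  I           4.527    0.2935   0.07167    0.3951
  C          -2.862     4.292     1.431     1.431
  E           1.665     4.586     1.502     1.826
  solve Keq expr → x = 1.431; check Q = 95.39
Then change container volume by factor 1.5 (V_new/V_old).
Step 2:
                  X         A         B         L
  I            1.11     3.057     1.002     1.217
  C         -0.2821    0.4231     0.141     0.141
  E          0.8282      3.48     1.143     1.358
  solve Keq expr → x = 0.141; check Q = 95.39
Then remove 0.09181 M of X.
Step 3:
                  X         A         B         L
  I          0.7364      3.48     1.143     1.358
  C         0.04948  -0.07422  -0.02474  -0.02474
  E          0.7859     3.406     1.118     1.334
  solve Keq expr → x = -0.02474; check Q = 95.39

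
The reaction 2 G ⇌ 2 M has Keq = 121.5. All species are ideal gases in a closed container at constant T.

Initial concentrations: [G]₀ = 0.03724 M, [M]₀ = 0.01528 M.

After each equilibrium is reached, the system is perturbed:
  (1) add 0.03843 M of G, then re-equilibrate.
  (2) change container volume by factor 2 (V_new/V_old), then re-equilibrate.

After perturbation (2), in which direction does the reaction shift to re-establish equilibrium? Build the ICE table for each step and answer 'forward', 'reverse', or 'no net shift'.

Direction: no net shift

Q₀ = 0.1684 vs Keq = 121.5 ⇒ Q<K, forward
Step 1:
                   G          M
  I          0.03724    0.01528
  C         -0.03287    0.03287
  E         0.004368    0.04815
  solve Keq expr → x = 0.01644; check Q = 121.5
Then add 0.03843 M of G.
Step 2:
                   G          M
  I           0.0428    0.04815
  C         -0.03523    0.03523
  E         0.007565    0.08339
  solve Keq expr → x = 0.01762; check Q = 121.5
Then change container volume by factor 2 (V_new/V_old).
Step 3:
                   G          M
  I         0.003782    0.04169
  C                0          0
  E         0.003782    0.04169
  solve Keq expr → x = 0; check Q = 121.5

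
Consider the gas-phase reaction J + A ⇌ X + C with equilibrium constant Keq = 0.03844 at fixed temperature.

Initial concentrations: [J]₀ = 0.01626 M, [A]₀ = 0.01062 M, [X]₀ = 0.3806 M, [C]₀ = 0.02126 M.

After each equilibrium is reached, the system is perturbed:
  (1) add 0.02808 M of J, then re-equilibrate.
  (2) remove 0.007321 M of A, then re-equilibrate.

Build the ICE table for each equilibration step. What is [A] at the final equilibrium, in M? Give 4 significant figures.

[A]_eq = 0.02439 M

Q₀ = 46.86 vs Keq = 0.03844 ⇒ Q>K, reverse
Step 1:
                   J          A          X          C
  Initial    0.01626    0.01062     0.3806    0.02126
  Change     0.02113    0.02113   -0.02113   -0.02113
  Equil      0.03739    0.03175     0.3595 1.2697e-04
  solve Keq expr → x = -0.02113; check Q = 0.03844
Then add 0.02808 M of J.
Step 2:
                   J          A          X          C
  Initial    0.06547    0.03175     0.3595 1.2697e-04
  Change  -9.4309e-05 -9.4309e-05 9.4309e-05 9.4309e-05
  Equil      0.06538    0.03166     0.3596 2.2128e-04
  solve Keq expr → x = 9.4309e-05; check Q = 0.03844
Then remove 0.007321 M of A.
Step 3:
                   J          A          X          C
  Initial    0.06538    0.02434     0.3596 2.2128e-04
  Change  5.0660e-05 5.0660e-05 -5.0660e-05 -5.0660e-05
  Equil      0.06543    0.02439     0.3595 1.7062e-04
  solve Keq expr → x = -5.0660e-05; check Q = 0.03844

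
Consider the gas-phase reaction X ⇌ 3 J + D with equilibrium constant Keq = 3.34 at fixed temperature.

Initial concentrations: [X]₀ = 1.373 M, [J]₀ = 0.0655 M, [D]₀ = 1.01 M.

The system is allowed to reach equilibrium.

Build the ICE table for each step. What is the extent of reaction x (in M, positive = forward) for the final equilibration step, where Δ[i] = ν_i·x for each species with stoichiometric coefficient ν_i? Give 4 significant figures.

Q₀ = 2.0672e-04 vs Keq = 3.34 ⇒ Q<K, forward
Step 1:
                    X           J           D
  Initial       1.373      0.0655        1.01
  Change      -0.4147       1.244      0.4147
  Equil        0.9583        1.31       1.425
  solve Keq expr → x = 0.4147; check Q = 3.34

x = 0.4147 M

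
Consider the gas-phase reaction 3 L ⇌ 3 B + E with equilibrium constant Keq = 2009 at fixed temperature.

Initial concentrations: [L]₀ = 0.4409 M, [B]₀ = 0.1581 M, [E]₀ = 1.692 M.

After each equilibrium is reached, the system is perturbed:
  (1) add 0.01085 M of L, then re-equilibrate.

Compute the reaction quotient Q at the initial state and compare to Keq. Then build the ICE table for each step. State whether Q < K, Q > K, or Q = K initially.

Q₀ = 0.07801; Q < K (proceeds forward)

Q₀ = 0.07801 vs Keq = 2009 ⇒ Q<K, forward
Step 1:
                  L         B         E
  Initial    0.4409    0.1581     1.692
  Change     -0.388     0.388    0.1293
  Equil     0.05286    0.5461     1.821
  solve Keq expr → x = 0.1293; check Q = 2009
Then add 0.01085 M of L.
Step 2:
                  L         B         E
  Initial   0.06371    0.5461     1.821
  Change  -0.009863  0.009863  0.003288
  Equil     0.05384     0.556     1.825
  solve Keq expr → x = 0.003288; check Q = 2009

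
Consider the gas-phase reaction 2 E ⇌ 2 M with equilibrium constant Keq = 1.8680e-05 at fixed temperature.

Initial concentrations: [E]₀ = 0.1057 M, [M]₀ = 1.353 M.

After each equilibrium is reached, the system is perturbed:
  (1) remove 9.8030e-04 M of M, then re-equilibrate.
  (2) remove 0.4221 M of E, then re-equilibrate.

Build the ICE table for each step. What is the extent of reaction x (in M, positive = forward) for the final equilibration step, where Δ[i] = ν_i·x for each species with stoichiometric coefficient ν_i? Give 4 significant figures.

Q₀ = 163.8 vs Keq = 1.8680e-05 ⇒ Q>K, reverse
Step 1:
                   E          M
  I           0.1057      1.353
  C            1.347     -1.347
  E            1.452   0.006277
  solve Keq expr → x = -0.6734; check Q = 1.8680e-05
Then remove 9.8030e-04 M of M.
Step 2:
                   E          M
  I            1.452   0.005297
  C       -9.7608e-04 9.7608e-04
  E            1.451   0.006273
  solve Keq expr → x = 4.8804e-04; check Q = 1.8680e-05
Then remove 0.4221 M of E.
Step 3:
                   E          M
  I            1.029   0.006273
  C         0.001816  -0.001816
  E            1.031   0.004457
  solve Keq expr → x = -9.0824e-04; check Q = 1.8680e-05

x = -9.0824e-04 M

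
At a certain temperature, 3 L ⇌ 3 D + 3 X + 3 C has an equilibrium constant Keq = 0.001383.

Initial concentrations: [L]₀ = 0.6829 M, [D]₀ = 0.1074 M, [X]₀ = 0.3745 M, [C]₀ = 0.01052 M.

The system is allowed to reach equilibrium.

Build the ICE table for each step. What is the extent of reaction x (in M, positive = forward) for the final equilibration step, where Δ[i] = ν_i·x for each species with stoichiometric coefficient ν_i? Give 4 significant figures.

x = 0.07753 M

Q₀ = 2.3787e-10 vs Keq = 0.001383 ⇒ Q<K, forward
Step 1:
                   L          D          X          C
  init        0.6829     0.1074     0.3745    0.01052
  Δ          -0.2326     0.2326     0.2326     0.2326
  eq          0.4503       0.34     0.6071     0.2431
  solve Keq expr → x = 0.07753; check Q = 0.001383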